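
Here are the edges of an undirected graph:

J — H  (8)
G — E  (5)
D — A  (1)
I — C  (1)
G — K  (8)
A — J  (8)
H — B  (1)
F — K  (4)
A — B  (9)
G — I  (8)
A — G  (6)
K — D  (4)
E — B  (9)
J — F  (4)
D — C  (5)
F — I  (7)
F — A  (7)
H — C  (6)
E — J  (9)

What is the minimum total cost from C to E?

Settle nodes by increasing distance from C:
C: 0
I: 1  (via C)
D: 5  (via C)
A: 6  (via D)
H: 6  (via C)
B: 7  (via H)
F: 8  (via I)
G: 9  (via I)
K: 9  (via D)
J: 12  (via F)
E: 14  (via G)
Shortest route: C–I–G–E = 14.

14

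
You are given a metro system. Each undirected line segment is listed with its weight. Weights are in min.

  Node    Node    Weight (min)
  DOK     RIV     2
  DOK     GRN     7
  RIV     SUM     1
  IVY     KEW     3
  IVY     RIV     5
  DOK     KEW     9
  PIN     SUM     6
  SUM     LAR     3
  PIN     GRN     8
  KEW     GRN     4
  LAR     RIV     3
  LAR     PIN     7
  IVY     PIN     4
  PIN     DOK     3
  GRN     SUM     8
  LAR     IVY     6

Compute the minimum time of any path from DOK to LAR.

Settle nodes by increasing distance from DOK:
DOK: 0
RIV: 2  (via DOK)
PIN: 3  (via DOK)
SUM: 3  (via RIV)
LAR: 5  (via RIV)
Shortest route: DOK → RIV → LAR = 5 min.

5 min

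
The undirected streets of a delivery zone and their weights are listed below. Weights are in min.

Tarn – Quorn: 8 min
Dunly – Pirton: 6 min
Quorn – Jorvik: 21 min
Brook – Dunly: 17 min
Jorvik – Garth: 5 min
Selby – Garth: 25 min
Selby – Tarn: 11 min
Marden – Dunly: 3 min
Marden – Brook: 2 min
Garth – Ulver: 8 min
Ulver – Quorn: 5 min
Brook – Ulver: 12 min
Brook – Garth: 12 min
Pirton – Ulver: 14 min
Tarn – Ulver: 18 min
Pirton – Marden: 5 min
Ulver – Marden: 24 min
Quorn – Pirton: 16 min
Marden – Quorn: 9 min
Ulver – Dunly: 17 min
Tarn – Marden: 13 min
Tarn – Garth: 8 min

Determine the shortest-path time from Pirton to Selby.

29 min

Candidate routes:
Pirton–Dunly–Marden–Tarn–Selby: 6+3+13+11 = 33
Pirton–Marden–Tarn–Selby: 5+13+11 = 29
Cheapest is Pirton–Marden–Tarn–Selby at 29 min.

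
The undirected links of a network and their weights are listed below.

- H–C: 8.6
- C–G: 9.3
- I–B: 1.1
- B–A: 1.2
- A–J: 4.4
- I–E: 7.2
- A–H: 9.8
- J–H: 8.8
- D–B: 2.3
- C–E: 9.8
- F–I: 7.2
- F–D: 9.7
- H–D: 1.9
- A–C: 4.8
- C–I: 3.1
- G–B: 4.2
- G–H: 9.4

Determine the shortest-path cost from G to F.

12.5

Shortest distances from G:
G: 0
B: 4.2  (via G)
I: 5.3  (via B)
A: 5.4  (via B)
D: 6.5  (via B)
C: 8.4  (via I)
H: 8.4  (via D)
J: 9.8  (via A)
E: 12.5  (via I)
F: 12.5  (via I)
Shortest route: G → B → I → F = 12.5.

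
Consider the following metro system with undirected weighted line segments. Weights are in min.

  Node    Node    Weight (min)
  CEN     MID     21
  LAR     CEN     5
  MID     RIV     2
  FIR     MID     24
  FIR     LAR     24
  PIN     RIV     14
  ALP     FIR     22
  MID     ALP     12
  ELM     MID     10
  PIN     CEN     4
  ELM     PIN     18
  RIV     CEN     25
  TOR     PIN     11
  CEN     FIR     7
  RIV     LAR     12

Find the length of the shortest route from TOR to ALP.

39 min

Compare a few routes:
TOR–PIN–CEN–LAR–RIV–MID–ALP: 11+4+5+12+2+12 = 46
TOR–PIN–RIV–MID–ALP: 11+14+2+12 = 39
TOR–PIN–CEN–FIR–ALP: 11+4+7+22 = 44
Cheapest is TOR–PIN–RIV–MID–ALP at 39 min.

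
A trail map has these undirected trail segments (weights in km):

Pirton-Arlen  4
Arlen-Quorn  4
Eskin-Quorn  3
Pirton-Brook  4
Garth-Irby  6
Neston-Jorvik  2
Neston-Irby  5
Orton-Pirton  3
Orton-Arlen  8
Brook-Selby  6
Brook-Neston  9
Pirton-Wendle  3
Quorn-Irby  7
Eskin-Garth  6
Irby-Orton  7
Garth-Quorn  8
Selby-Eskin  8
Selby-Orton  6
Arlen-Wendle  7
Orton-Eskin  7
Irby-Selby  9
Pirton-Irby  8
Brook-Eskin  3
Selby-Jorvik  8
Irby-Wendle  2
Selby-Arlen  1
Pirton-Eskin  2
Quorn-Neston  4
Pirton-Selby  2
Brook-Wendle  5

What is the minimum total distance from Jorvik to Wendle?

Enumerating some paths:
Jorvik–Neston–Quorn–Eskin–Pirton–Wendle: 2+4+3+2+3 = 14
Jorvik–Selby–Pirton–Wendle: 8+2+3 = 13
Jorvik–Neston–Irby–Wendle: 2+5+2 = 9
Jorvik–Neston–Quorn–Irby–Wendle: 2+4+7+2 = 15
Cheapest is Jorvik–Neston–Irby–Wendle at 9 km.

9 km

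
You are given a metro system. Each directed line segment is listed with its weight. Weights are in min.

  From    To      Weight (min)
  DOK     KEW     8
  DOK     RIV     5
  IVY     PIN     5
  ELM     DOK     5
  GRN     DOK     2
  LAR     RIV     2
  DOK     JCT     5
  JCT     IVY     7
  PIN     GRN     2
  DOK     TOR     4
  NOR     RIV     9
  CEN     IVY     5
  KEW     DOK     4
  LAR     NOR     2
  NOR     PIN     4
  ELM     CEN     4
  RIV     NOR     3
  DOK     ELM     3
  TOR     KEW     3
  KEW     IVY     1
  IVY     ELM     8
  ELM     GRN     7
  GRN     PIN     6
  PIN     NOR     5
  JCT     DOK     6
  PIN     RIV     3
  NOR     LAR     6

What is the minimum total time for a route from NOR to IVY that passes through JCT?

20 min

Best NOR to JCT: NOR → PIN → GRN → DOK → JCT costing 13
Shortest JCT→IVY: JCT → IVY = 7
Total via JCT: 13 + 7 = 20 min.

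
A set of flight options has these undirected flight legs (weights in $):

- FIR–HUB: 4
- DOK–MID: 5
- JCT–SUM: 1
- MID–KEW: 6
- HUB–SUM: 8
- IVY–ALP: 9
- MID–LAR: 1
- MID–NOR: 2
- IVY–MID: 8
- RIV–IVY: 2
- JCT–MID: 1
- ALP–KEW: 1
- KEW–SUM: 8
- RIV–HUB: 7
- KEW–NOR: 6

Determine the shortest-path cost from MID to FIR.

$14

Compare a few routes:
MID - IVY - RIV - HUB - FIR: 8+2+7+4 = 21
MID - JCT - SUM - HUB - FIR: 1+1+8+4 = 14
MID - KEW - SUM - HUB - FIR: 6+8+8+4 = 26
Cheapest is MID - JCT - SUM - HUB - FIR at $14.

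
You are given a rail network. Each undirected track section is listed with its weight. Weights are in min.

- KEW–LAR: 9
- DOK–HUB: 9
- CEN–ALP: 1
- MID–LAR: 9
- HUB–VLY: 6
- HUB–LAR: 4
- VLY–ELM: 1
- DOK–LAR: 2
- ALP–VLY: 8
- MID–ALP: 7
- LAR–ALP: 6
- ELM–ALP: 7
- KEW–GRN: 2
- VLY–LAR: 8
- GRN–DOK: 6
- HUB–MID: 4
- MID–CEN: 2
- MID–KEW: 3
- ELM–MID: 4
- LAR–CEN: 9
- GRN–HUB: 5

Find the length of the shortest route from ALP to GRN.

Shortest distances from ALP:
ALP: 0
CEN: 1  (via ALP)
MID: 3  (via CEN)
LAR: 6  (via ALP)
KEW: 6  (via MID)
HUB: 7  (via MID)
ELM: 7  (via ALP)
GRN: 8  (via KEW)
Shortest route: ALP–CEN–MID–KEW–GRN = 8 min.

8 min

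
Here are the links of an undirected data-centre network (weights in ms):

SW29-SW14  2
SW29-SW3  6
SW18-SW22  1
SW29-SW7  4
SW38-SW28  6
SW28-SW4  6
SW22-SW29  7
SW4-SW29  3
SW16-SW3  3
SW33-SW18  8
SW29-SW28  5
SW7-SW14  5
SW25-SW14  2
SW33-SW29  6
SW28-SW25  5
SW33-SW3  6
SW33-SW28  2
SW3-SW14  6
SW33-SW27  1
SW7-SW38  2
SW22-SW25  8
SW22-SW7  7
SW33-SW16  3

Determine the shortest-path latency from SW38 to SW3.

Compare a few routes:
SW38 → SW7 → SW29 → SW3: 2+4+6 = 12
SW38 → SW7 → SW14 → SW3: 2+5+6 = 13
Cheapest is SW38 → SW7 → SW29 → SW3 at 12 ms.

12 ms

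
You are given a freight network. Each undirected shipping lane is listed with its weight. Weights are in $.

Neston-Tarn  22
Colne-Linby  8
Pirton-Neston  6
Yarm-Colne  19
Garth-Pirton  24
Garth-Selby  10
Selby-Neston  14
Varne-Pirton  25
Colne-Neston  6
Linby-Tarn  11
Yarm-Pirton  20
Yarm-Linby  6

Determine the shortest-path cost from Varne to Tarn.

Candidate routes:
Varne–Pirton–Neston–Tarn: 25+6+22 = 53
Varne–Pirton–Neston–Colne–Linby–Tarn: 25+6+6+8+11 = 56
The minimum is $53 via Varne–Pirton–Neston–Tarn.

$53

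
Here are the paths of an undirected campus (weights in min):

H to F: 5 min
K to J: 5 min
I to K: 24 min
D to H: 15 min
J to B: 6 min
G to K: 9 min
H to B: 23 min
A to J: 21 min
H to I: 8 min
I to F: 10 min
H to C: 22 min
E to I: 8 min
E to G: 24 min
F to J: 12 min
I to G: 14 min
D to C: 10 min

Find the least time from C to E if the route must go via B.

81 min

Best C to B: C → H → B costing 45
Best B to E: B → J → F → I → E costing 36
Total via B: 45 + 36 = 81 min.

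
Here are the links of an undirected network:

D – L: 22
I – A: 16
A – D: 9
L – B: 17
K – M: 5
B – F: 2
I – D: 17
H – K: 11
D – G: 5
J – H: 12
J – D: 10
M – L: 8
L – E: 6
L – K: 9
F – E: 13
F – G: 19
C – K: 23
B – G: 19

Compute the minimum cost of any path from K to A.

Compare a few routes:
K–H–J–D–A: 11+12+10+9 = 42
K–L–D–A: 9+22+9 = 40
The minimum is 40 via K–L–D–A.

40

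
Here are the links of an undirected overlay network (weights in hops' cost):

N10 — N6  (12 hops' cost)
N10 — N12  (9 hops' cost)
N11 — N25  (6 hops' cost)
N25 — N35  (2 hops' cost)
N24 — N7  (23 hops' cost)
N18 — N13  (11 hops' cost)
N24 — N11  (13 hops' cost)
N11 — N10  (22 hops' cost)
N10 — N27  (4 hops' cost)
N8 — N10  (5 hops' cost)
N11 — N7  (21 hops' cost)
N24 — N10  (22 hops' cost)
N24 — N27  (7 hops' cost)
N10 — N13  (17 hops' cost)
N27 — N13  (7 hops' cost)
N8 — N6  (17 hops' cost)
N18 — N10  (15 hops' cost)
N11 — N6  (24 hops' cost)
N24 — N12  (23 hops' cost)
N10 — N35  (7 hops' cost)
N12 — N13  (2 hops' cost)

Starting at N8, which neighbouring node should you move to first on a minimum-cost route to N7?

N10

Enumerating some paths:
N8 - N10 - N27 - N24 - N7: 5+4+7+23 = 39
N8 - N10 - N11 - N7: 5+22+21 = 48
N8 - N10 - N35 - N25 - N11 - N7: 5+7+2+6+21 = 41
The minimum is 39 hops' cost via N8 - N10 - N27 - N24 - N7.
So from N8 the first move is to N10.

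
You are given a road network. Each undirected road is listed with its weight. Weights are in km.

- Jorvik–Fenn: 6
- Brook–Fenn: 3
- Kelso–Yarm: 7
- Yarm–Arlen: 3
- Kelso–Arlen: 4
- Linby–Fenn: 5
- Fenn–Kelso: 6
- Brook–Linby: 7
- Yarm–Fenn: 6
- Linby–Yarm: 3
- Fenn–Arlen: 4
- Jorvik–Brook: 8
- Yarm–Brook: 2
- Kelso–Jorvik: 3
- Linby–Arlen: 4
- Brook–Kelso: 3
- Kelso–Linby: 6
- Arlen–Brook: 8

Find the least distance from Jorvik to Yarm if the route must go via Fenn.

11 km

Best Jorvik to Fenn: Jorvik → Fenn costing 6
Best Fenn to Yarm: Fenn → Brook → Yarm costing 5
Total via Fenn: 6 + 5 = 11 km.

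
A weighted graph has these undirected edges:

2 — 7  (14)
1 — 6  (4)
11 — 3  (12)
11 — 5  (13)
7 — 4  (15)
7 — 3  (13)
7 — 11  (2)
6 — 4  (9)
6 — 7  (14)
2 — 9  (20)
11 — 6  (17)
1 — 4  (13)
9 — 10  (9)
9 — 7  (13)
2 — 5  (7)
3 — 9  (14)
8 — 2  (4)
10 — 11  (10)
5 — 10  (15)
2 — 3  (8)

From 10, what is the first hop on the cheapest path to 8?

5

Candidate routes:
10 → 11 → 7 → 2 → 8: 10+2+14+4 = 30
10 → 5 → 2 → 8: 15+7+4 = 26
The minimum is 26 via 10 → 5 → 2 → 8.
So from 10 the first move is to 5.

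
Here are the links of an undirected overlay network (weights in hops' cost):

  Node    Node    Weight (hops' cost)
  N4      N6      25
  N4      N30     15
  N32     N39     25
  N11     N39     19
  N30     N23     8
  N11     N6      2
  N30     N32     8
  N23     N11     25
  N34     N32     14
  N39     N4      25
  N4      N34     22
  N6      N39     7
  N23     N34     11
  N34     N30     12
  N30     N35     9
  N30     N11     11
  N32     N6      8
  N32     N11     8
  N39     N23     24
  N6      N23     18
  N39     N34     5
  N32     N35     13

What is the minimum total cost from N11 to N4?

26 hops' cost

Running Dijkstra from N11:
N11: 0
N6: 2  (via N11)
N32: 8  (via N11)
N39: 9  (via N6)
N30: 11  (via N11)
N34: 14  (via N39)
N23: 19  (via N30)
N35: 20  (via N30)
N4: 26  (via N30)
Shortest route: N11–N30–N4 = 26 hops' cost.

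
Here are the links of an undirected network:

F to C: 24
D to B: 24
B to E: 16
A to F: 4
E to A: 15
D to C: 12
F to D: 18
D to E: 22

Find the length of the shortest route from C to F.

24

Settle nodes by increasing distance from C:
C: 0
D: 12  (via C)
F: 24  (via C)
Shortest route: C–F = 24.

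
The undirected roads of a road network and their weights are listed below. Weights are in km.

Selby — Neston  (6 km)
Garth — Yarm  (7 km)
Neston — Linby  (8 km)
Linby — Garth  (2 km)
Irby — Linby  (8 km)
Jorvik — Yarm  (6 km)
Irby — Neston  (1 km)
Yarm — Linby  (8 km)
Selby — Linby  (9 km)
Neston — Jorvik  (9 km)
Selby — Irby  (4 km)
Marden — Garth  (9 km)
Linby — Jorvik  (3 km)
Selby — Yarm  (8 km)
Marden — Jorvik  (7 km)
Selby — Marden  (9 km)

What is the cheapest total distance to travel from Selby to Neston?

Running Dijkstra from Selby:
Selby: 0
Irby: 4  (via Selby)
Neston: 5  (via Irby)
Shortest route: Selby → Irby → Neston = 5 km.

5 km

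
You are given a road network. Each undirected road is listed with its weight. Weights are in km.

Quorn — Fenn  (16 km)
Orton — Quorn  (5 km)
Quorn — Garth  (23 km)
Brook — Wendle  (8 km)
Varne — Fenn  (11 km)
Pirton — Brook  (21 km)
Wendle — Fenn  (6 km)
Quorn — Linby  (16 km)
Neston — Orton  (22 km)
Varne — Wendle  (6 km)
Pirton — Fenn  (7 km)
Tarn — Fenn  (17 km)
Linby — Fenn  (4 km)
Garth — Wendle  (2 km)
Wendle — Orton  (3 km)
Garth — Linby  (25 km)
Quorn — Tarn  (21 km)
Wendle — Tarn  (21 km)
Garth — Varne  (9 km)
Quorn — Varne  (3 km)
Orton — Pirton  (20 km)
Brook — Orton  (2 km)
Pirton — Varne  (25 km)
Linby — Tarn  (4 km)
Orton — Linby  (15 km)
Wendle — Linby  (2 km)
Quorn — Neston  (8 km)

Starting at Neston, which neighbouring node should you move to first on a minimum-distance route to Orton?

Quorn

Candidate routes:
Neston–Quorn–Varne–Wendle–Orton: 8+3+6+3 = 20
Neston–Quorn–Orton: 8+5 = 13
Cheapest is Neston–Quorn–Orton at 13 km.
So from Neston the first move is to Quorn.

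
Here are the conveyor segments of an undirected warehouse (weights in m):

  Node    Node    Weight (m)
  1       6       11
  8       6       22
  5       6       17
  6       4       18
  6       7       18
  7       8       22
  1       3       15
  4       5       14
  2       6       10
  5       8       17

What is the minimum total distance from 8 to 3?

Shortest distances from 8:
8: 0
5: 17  (via 8)
6: 22  (via 8)
7: 22  (via 8)
4: 31  (via 5)
2: 32  (via 6)
1: 33  (via 6)
3: 48  (via 1)
Shortest route: 8 → 6 → 1 → 3 = 48 m.

48 m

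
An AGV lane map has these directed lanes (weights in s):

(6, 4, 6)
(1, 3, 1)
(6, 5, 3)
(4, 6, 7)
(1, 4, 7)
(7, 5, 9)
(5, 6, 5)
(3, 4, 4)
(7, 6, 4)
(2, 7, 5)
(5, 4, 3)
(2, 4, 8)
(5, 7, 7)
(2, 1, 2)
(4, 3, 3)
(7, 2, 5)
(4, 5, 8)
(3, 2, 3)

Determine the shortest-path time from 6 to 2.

Compare a few routes:
6 - 4 - 3 - 2: 6+3+3 = 12
6 - 5 - 7 - 2: 3+7+5 = 15
Cheapest is 6 - 4 - 3 - 2 at 12 s.

12 s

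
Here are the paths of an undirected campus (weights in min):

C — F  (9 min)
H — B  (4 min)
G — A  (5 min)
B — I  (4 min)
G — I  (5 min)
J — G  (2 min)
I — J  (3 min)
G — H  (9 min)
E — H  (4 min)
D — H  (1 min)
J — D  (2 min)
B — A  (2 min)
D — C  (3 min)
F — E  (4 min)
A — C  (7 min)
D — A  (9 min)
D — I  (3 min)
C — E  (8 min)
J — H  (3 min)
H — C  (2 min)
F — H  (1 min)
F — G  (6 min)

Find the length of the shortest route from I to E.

Settle nodes by increasing distance from I:
I: 0
D: 3  (via I)
J: 3  (via I)
B: 4  (via I)
H: 4  (via D)
F: 5  (via H)
G: 5  (via I)
A: 6  (via B)
C: 6  (via D)
E: 8  (via H)
Shortest route: I → D → H → E = 8 min.

8 min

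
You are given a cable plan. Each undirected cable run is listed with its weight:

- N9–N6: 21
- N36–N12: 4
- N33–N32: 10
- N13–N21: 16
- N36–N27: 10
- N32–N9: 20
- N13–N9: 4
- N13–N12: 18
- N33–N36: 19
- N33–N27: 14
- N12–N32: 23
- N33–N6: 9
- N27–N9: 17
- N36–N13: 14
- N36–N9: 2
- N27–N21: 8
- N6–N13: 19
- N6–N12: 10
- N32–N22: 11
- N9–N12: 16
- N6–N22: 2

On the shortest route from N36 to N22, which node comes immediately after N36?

Enumerating some paths:
N36–N12–N6–N22: 4+10+2 = 16
N36–N9–N6–N22: 2+21+2 = 25
The minimum is 16 via N36–N12–N6–N22.
So from N36 the first move is to N12.

N12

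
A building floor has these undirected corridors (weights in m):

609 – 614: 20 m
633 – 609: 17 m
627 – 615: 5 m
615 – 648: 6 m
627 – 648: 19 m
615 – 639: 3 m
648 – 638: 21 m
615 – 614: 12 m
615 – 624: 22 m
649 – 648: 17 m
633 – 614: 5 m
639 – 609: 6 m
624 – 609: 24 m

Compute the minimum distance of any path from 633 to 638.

44 m

Candidate routes:
633 → 614 → 615 → 648 → 638: 5+12+6+21 = 44
633 → 609 → 639 → 615 → 648 → 638: 17+6+3+6+21 = 53
Cheapest is 633 → 614 → 615 → 648 → 638 at 44 m.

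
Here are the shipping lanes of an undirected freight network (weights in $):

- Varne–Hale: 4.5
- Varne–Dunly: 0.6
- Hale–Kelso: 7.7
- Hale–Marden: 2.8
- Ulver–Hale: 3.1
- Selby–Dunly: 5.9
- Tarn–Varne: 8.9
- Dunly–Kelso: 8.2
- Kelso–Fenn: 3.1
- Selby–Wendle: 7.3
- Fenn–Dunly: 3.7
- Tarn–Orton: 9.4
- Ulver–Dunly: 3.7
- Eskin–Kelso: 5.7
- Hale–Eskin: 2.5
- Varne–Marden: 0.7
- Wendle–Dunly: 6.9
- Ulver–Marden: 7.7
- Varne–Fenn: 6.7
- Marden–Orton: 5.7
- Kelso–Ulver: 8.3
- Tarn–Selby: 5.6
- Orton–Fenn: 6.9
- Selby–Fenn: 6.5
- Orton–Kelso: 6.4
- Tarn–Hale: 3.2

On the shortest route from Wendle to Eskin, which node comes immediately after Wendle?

Enumerating some paths:
Wendle–Dunly–Varne–Marden–Hale–Eskin: 6.9+0.6+0.7+2.8+2.5 = 13.5
Wendle–Dunly–Varne–Hale–Eskin: 6.9+0.6+4.5+2.5 = 14.5
Wendle–Dunly–Ulver–Hale–Eskin: 6.9+3.7+3.1+2.5 = 16.2
Cheapest is Wendle–Dunly–Varne–Marden–Hale–Eskin at $13.5.
So from Wendle the first move is to Dunly.

Dunly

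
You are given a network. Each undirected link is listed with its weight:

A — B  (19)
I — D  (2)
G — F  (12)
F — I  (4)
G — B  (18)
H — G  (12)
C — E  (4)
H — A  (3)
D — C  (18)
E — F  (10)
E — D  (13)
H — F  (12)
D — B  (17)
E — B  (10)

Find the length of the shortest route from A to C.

29

Running Dijkstra from A:
A: 0
H: 3  (via A)
F: 15  (via H)
G: 15  (via H)
B: 19  (via A)
I: 19  (via F)
D: 21  (via I)
E: 25  (via F)
C: 29  (via E)
Shortest route: A–H–F–E–C = 29.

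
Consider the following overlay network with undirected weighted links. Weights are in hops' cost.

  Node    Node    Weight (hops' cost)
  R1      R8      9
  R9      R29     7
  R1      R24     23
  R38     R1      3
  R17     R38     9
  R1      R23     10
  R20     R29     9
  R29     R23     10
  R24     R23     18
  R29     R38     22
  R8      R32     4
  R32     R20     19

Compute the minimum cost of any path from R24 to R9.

35 hops' cost

Running Dijkstra from R24:
R24: 0
R23: 18  (via R24)
R1: 23  (via R24)
R38: 26  (via R1)
R29: 28  (via R23)
R8: 32  (via R1)
R17: 35  (via R38)
R9: 35  (via R29)
Shortest route: R24 → R23 → R29 → R9 = 35 hops' cost.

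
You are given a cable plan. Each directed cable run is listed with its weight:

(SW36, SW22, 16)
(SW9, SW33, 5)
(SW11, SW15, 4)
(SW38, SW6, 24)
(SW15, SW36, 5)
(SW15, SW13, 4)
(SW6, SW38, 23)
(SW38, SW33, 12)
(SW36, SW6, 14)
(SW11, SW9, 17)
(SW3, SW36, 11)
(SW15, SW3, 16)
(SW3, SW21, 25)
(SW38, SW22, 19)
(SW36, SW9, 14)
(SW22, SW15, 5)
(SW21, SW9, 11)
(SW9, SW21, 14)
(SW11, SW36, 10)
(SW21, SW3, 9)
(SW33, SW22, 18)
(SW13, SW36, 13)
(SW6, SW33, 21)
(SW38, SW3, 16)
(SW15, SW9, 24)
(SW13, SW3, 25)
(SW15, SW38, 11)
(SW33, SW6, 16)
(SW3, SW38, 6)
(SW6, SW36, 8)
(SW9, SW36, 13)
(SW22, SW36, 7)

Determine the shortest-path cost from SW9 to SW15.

Running Dijkstra from SW9:
SW9: 0
SW33: 5  (via SW9)
SW36: 13  (via SW9)
SW21: 14  (via SW9)
SW6: 21  (via SW33)
SW22: 23  (via SW33)
SW3: 23  (via SW21)
SW15: 28  (via SW22)
Shortest route: SW9 → SW33 → SW22 → SW15 = 28.

28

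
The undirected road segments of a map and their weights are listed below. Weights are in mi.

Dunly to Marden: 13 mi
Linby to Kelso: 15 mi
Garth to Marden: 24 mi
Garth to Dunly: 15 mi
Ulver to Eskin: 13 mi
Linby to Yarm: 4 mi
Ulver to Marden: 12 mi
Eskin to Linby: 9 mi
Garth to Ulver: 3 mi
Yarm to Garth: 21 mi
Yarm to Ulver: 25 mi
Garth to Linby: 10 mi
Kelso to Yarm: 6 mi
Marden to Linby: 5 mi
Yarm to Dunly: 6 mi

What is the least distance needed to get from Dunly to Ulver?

18 mi

Running Dijkstra from Dunly:
Dunly: 0
Yarm: 6  (via Dunly)
Linby: 10  (via Yarm)
Kelso: 12  (via Yarm)
Marden: 13  (via Dunly)
Garth: 15  (via Dunly)
Ulver: 18  (via Garth)
Shortest route: Dunly → Garth → Ulver = 18 mi.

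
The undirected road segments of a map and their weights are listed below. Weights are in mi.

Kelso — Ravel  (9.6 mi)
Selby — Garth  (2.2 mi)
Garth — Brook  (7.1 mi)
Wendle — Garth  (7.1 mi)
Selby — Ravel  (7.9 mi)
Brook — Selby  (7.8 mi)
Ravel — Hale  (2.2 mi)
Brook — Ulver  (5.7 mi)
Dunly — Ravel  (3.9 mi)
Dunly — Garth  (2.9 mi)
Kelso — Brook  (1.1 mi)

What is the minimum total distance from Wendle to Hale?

16.1 mi

Shortest distances from Wendle:
Wendle: 0
Garth: 7.1  (via Wendle)
Selby: 9.3  (via Garth)
Dunly: 10  (via Garth)
Ravel: 13.9  (via Dunly)
Brook: 14.2  (via Garth)
Kelso: 15.3  (via Brook)
Hale: 16.1  (via Ravel)
Shortest route: Wendle → Garth → Dunly → Ravel → Hale = 16.1 mi.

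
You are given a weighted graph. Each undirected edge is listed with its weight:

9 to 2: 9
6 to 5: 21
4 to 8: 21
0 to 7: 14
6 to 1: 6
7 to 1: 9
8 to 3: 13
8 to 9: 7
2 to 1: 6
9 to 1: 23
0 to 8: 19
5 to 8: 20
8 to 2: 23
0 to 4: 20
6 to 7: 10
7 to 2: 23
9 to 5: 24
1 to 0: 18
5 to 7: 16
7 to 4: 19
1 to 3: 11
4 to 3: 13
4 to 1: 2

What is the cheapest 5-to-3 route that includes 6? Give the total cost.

38

Best 5 to 6: 5 → 6 costing 21
Best 6 to 3: 6 → 1 → 3 costing 17
Total via 6: 21 + 17 = 38.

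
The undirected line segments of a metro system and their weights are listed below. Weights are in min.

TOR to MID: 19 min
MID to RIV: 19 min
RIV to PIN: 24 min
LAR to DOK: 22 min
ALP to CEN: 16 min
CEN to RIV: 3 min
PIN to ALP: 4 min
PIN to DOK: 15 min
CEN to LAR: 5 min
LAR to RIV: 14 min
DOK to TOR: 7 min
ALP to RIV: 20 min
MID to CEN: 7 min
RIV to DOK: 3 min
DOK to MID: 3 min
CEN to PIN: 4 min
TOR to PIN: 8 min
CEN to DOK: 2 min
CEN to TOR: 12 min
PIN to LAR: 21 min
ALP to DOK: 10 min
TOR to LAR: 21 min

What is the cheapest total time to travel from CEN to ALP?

8 min

Candidate routes:
CEN - DOK - ALP: 2+10 = 12
CEN - ALP: 16 = 16
CEN - PIN - ALP: 4+4 = 8
The minimum is 8 min via CEN - PIN - ALP.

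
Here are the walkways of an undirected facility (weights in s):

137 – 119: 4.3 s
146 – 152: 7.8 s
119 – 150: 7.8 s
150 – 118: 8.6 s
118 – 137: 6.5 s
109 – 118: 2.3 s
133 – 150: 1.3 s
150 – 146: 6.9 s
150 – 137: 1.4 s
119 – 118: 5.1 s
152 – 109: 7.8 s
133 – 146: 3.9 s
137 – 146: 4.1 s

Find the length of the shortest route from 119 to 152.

Shortest distances from 119:
119: 0
137: 4.3  (via 119)
118: 5.1  (via 119)
150: 5.7  (via 137)
133: 7  (via 150)
109: 7.4  (via 118)
146: 8.4  (via 137)
152: 15.2  (via 109)
Shortest route: 119–118–109–152 = 15.2 s.

15.2 s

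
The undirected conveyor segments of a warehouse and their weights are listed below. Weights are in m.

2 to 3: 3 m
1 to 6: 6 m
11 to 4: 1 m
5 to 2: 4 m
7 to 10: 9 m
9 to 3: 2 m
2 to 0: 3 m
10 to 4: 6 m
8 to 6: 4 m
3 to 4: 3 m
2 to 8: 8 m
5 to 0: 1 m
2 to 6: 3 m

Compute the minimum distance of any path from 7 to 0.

24 m

Shortest distances from 7:
7: 0
10: 9  (via 7)
4: 15  (via 10)
11: 16  (via 4)
3: 18  (via 4)
9: 20  (via 3)
2: 21  (via 3)
0: 24  (via 2)
Shortest route: 7–10–4–3–2–0 = 24 m.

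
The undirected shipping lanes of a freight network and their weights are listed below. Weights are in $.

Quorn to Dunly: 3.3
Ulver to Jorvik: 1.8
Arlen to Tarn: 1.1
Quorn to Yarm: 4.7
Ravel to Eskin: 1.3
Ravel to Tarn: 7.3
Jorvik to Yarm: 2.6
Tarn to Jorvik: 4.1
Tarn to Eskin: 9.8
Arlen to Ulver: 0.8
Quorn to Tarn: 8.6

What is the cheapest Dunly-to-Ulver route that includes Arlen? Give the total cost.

$13.8

Best Dunly to Arlen: Dunly–Quorn–Tarn–Arlen costing 13
Shortest Arlen→Ulver: Arlen–Ulver = 0.8
Total via Arlen: 13 + 0.8 = $13.8.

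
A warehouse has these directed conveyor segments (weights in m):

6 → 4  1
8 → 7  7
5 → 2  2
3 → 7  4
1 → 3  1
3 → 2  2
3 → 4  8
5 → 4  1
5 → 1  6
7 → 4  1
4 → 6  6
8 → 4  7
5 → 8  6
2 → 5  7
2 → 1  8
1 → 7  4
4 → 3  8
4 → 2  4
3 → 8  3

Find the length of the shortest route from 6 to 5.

Running Dijkstra from 6:
6: 0
4: 1  (via 6)
2: 5  (via 4)
3: 9  (via 4)
5: 12  (via 2)
Shortest route: 6 → 4 → 2 → 5 = 12 m.

12 m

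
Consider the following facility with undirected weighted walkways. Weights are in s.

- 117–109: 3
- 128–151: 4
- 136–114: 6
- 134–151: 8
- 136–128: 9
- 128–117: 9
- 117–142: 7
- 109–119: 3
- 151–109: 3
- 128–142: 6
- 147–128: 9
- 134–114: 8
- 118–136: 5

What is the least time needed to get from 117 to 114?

Enumerating some paths:
117 → 109 → 151 → 134 → 114: 3+3+8+8 = 22
117 → 128 → 136 → 114: 9+9+6 = 24
The minimum is 22 s via 117 → 109 → 151 → 134 → 114.

22 s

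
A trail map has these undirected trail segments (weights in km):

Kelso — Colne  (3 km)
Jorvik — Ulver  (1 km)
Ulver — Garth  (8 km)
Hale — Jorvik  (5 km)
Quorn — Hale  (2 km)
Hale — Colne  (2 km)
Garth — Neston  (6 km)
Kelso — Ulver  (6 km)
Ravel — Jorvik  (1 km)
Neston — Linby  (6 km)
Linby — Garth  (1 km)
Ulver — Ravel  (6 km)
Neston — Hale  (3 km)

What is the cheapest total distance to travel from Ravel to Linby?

Settle nodes by increasing distance from Ravel:
Ravel: 0
Jorvik: 1  (via Ravel)
Ulver: 2  (via Jorvik)
Hale: 6  (via Jorvik)
Colne: 8  (via Hale)
Kelso: 8  (via Ulver)
Quorn: 8  (via Hale)
Neston: 9  (via Hale)
Garth: 10  (via Ulver)
Linby: 11  (via Garth)
Shortest route: Ravel–Jorvik–Ulver–Garth–Linby = 11 km.

11 km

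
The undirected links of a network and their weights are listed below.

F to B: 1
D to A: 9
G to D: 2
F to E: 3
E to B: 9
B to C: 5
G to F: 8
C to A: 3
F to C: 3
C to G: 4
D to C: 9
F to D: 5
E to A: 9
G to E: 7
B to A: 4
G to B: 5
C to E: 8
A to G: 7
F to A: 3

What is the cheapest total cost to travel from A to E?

6

Candidate routes:
A–F–E: 3+3 = 6
A–E: 9 = 9
A–B–F–E: 4+1+3 = 8
Cheapest is A–F–E at 6.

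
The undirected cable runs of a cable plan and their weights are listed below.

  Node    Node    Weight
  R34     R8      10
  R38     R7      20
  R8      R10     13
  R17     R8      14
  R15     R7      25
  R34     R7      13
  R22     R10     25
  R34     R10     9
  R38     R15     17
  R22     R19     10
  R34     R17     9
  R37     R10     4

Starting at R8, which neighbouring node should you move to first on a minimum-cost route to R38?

Enumerating some paths:
R8 → R17 → R34 → R7 → R38: 14+9+13+20 = 56
R8 → R34 → R7 → R38: 10+13+20 = 43
R8 → R10 → R34 → R7 → R38: 13+9+13+20 = 55
R8 → R34 → R7 → R15 → R38: 10+13+25+17 = 65
The minimum is 43 via R8 → R34 → R7 → R38.
So from R8 the first move is to R34.

R34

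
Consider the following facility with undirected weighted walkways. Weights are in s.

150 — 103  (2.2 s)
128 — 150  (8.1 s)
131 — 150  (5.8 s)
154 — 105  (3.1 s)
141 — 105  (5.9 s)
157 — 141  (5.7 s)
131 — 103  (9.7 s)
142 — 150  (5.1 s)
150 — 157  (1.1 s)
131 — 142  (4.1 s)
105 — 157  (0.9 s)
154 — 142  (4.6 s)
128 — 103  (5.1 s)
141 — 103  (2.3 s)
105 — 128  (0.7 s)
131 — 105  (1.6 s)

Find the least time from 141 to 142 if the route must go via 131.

11.6 s

Shortest 141→131: 141 → 105 → 131 = 7.5
Shortest 131→142: 131 → 142 = 4.1
Total via 131: 7.5 + 4.1 = 11.6 s.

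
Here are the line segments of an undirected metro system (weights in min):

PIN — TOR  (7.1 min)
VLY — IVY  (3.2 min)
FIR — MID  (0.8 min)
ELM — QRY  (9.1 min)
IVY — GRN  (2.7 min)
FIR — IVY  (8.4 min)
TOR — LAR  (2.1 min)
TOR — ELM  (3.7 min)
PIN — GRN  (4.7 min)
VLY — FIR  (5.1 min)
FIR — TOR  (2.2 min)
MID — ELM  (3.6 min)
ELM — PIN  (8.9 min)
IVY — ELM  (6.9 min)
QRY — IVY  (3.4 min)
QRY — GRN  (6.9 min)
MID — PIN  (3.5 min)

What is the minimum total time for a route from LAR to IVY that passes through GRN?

16 min

Best LAR to GRN: LAR–TOR–FIR–MID–PIN–GRN costing 13.3
Shortest GRN→IVY: GRN–IVY = 2.7
Total via GRN: 13.3 + 2.7 = 16 min.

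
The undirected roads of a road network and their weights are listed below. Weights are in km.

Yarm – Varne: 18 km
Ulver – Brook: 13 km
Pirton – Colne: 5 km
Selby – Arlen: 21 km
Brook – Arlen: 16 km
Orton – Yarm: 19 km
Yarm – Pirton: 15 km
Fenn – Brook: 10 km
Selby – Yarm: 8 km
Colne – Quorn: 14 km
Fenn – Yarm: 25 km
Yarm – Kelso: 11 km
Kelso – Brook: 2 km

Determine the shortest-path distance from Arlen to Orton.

Candidate routes:
Arlen - Brook - Kelso - Yarm - Orton: 16+2+11+19 = 48
Arlen - Brook - Fenn - Yarm - Orton: 16+10+25+19 = 70
Cheapest is Arlen - Brook - Kelso - Yarm - Orton at 48 km.

48 km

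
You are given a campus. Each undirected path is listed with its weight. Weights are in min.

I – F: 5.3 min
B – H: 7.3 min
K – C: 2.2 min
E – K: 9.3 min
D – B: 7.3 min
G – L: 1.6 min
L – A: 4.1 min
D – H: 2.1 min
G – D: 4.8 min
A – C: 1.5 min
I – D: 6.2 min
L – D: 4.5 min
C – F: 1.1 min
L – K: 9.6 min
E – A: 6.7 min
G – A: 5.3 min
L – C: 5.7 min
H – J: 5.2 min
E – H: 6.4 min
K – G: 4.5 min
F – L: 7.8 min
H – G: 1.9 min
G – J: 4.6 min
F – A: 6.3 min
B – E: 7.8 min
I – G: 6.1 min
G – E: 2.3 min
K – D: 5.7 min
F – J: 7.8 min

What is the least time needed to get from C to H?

8.6 min

Running Dijkstra from C:
C: 0
F: 1.1  (via C)
A: 1.5  (via C)
K: 2.2  (via C)
L: 5.6  (via A)
I: 6.4  (via F)
G: 6.7  (via K)
D: 7.9  (via K)
E: 8.2  (via A)
H: 8.6  (via G)
Shortest route: C → K → G → H = 8.6 min.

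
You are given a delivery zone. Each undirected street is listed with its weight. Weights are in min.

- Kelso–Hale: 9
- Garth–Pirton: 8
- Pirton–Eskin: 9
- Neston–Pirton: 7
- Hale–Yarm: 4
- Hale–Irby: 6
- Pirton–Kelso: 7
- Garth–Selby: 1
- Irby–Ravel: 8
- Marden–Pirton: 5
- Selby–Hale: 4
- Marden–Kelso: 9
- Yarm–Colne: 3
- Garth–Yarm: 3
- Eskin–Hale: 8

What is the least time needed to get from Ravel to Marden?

32 min

Compare a few routes:
Ravel → Irby → Hale → Kelso → Pirton → Marden: 8+6+9+7+5 = 35
Ravel → Irby → Hale → Kelso → Marden: 8+6+9+9 = 32
Ravel → Irby → Hale → Yarm → Garth → Pirton → Marden: 8+6+4+3+8+5 = 34
The minimum is 32 min via Ravel → Irby → Hale → Kelso → Marden.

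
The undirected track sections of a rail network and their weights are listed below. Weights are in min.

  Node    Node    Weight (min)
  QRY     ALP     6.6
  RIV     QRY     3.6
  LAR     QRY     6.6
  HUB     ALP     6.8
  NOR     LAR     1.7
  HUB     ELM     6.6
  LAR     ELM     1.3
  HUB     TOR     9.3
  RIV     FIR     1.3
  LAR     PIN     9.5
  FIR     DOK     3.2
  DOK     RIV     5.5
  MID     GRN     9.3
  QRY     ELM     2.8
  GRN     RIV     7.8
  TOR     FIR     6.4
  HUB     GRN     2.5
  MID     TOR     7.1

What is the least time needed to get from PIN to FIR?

Running Dijkstra from PIN:
PIN: 0
LAR: 9.5  (via PIN)
ELM: 10.8  (via LAR)
NOR: 11.2  (via LAR)
QRY: 13.6  (via ELM)
RIV: 17.2  (via QRY)
HUB: 17.4  (via ELM)
FIR: 18.5  (via RIV)
Shortest route: PIN → LAR → ELM → QRY → RIV → FIR = 18.5 min.

18.5 min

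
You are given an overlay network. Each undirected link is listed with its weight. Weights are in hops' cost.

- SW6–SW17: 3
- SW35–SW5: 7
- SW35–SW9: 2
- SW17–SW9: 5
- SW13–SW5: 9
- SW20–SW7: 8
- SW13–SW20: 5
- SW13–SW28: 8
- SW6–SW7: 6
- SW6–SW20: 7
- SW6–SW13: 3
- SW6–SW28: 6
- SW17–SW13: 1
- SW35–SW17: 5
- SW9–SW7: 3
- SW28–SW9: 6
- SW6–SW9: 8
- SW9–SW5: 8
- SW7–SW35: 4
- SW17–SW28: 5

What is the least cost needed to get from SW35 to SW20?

11 hops' cost

Candidate routes:
SW35 - SW17 - SW13 - SW20: 5+1+5 = 11
SW35 - SW9 - SW7 - SW20: 2+3+8 = 13
SW35 - SW7 - SW20: 4+8 = 12
Cheapest is SW35 - SW17 - SW13 - SW20 at 11 hops' cost.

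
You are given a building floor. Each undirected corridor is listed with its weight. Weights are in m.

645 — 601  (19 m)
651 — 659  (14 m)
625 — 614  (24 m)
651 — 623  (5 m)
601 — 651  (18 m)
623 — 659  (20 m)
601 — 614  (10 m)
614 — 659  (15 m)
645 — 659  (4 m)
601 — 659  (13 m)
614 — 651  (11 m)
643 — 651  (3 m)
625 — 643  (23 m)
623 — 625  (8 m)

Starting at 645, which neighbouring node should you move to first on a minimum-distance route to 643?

Candidate routes:
645 - 659 - 651 - 643: 4+14+3 = 21
645 - 659 - 623 - 651 - 643: 4+20+5+3 = 32
The minimum is 21 m via 645 - 659 - 651 - 643.
So from 645 the first move is to 659.

659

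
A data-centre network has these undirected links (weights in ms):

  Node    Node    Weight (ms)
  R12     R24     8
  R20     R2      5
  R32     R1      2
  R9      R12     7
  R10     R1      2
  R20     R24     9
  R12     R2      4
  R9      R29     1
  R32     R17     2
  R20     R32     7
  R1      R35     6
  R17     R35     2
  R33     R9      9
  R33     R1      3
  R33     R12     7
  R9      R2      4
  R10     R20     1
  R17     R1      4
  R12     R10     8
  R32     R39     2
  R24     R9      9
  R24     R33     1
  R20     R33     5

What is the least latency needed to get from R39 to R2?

12 ms

Compare a few routes:
R39 → R32 → R17 → R1 → R10 → R20 → R2: 2+2+4+2+1+5 = 16
R39 → R32 → R1 → R10 → R20 → R2: 2+2+2+1+5 = 12
R39 → R32 → R1 → R33 → R20 → R2: 2+2+3+5+5 = 17
R39 → R32 → R20 → R2: 2+7+5 = 14
The minimum is 12 ms via R39 → R32 → R1 → R10 → R20 → R2.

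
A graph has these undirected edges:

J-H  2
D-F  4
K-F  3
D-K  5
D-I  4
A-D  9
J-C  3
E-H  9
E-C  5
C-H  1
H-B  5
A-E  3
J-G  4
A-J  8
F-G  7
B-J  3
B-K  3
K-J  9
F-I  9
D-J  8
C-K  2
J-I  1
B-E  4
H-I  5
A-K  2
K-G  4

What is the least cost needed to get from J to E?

7

Enumerating some paths:
J → B → E: 3+4 = 7
J → H → C → E: 2+1+5 = 8
J → C → K → A → E: 3+2+2+3 = 10
J → C → E: 3+5 = 8
The minimum is 7 via J → B → E.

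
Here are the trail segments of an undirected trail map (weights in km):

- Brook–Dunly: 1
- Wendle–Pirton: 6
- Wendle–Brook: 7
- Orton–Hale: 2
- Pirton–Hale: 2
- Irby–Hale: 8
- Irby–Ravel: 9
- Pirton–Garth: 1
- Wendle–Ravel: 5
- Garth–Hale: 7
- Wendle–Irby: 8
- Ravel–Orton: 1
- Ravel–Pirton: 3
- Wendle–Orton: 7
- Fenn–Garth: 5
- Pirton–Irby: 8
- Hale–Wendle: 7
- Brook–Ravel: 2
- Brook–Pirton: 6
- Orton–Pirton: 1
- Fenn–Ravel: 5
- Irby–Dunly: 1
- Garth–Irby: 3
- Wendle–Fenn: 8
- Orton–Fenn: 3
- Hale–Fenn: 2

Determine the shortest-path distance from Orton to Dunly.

4 km

Compare a few routes:
Orton → Ravel → Brook → Dunly: 1+2+1 = 4
Orton → Pirton → Garth → Irby → Dunly: 1+1+3+1 = 6
Orton → Pirton → Ravel → Brook → Dunly: 1+3+2+1 = 7
The minimum is 4 km via Orton → Ravel → Brook → Dunly.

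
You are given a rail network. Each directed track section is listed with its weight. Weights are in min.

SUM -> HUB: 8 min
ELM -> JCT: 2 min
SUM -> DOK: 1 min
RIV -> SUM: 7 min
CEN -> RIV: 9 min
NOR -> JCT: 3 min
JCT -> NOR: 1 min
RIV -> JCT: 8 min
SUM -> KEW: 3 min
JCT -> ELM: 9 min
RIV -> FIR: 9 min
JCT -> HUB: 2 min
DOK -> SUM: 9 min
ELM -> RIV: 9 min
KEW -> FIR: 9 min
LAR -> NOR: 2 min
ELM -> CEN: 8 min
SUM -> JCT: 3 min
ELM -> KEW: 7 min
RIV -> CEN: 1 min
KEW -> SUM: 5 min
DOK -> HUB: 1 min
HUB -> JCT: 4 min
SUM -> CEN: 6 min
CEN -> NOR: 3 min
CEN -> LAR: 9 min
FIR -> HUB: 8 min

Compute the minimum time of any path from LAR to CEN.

22 min

Settle nodes by increasing distance from LAR:
LAR: 0
NOR: 2  (via LAR)
JCT: 5  (via NOR)
HUB: 7  (via JCT)
ELM: 14  (via JCT)
KEW: 21  (via ELM)
CEN: 22  (via ELM)
Shortest route: LAR → NOR → JCT → ELM → CEN = 22 min.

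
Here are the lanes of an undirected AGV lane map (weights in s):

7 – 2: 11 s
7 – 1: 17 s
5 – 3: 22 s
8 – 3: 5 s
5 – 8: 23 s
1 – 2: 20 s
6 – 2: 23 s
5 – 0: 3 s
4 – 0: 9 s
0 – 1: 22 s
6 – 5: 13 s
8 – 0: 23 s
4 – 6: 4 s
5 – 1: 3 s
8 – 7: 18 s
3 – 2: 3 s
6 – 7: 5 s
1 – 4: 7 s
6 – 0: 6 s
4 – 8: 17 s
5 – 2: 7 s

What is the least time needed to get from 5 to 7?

14 s

Candidate routes:
5 → 0 → 6 → 7: 3+6+5 = 14
5 → 2 → 7: 7+11 = 18
Cheapest is 5 → 0 → 6 → 7 at 14 s.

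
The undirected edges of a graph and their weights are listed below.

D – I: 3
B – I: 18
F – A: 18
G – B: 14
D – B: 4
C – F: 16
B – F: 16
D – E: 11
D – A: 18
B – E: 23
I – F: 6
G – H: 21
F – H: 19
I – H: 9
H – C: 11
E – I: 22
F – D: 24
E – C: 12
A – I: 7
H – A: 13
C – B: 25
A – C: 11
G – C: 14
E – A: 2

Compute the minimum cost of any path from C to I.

18

Running Dijkstra from C:
C: 0
A: 11  (via C)
H: 11  (via C)
E: 12  (via C)
G: 14  (via C)
F: 16  (via C)
I: 18  (via A)
Shortest route: C–A–I = 18.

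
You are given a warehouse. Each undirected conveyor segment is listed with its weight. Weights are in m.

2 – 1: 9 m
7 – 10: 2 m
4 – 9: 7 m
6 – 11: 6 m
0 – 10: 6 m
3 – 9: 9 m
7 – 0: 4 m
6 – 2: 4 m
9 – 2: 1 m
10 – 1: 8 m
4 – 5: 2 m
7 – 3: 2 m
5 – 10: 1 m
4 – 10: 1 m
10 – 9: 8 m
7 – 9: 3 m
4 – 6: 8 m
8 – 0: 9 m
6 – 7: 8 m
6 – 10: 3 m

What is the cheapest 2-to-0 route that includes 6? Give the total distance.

Shortest 2→6: 2–6 = 4
Best 6 to 0: 6–10–0 costing 9
Total via 6: 4 + 9 = 13 m.

13 m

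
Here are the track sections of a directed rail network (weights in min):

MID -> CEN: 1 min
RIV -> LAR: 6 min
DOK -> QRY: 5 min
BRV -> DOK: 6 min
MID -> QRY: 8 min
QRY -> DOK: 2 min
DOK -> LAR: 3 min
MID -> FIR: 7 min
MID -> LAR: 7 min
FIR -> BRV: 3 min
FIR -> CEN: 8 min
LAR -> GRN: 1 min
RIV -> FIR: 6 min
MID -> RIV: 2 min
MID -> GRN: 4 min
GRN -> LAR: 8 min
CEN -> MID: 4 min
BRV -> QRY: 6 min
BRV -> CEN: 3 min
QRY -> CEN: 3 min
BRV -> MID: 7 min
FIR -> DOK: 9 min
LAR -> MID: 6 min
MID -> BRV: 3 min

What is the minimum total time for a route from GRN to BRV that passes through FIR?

Shortest GRN→FIR: GRN → LAR → MID → FIR = 21
Shortest FIR→BRV: FIR → BRV = 3
Total via FIR: 21 + 3 = 24 min.

24 min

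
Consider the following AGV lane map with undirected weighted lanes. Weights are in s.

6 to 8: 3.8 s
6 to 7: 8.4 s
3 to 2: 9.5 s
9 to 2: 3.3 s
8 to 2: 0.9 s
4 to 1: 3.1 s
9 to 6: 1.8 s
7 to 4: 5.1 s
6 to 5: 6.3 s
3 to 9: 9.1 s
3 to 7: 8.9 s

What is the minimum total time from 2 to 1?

Running Dijkstra from 2:
2: 0
8: 0.9  (via 2)
9: 3.3  (via 2)
6: 4.7  (via 8)
3: 9.5  (via 2)
5: 11  (via 6)
7: 13.1  (via 6)
4: 18.2  (via 7)
1: 21.3  (via 4)
Shortest route: 2–8–6–7–4–1 = 21.3 s.

21.3 s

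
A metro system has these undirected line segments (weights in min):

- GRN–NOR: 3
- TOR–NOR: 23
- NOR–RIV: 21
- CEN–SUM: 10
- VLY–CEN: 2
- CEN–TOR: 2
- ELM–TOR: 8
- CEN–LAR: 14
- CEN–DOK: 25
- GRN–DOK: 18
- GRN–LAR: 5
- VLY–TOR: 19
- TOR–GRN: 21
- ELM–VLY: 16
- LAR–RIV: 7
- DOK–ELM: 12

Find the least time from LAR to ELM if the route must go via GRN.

Shortest LAR→GRN: LAR–GRN = 5
Shortest GRN→ELM: GRN–TOR–ELM = 29
Total via GRN: 5 + 29 = 34 min.

34 min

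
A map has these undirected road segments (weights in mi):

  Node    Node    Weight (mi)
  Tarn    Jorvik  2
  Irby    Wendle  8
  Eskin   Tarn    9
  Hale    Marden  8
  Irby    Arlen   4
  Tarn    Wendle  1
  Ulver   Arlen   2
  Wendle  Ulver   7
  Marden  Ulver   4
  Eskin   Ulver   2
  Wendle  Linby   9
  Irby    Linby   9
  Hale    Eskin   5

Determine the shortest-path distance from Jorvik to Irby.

Enumerating some paths:
Jorvik - Tarn - Wendle - Ulver - Arlen - Irby: 2+1+7+2+4 = 16
Jorvik - Tarn - Eskin - Ulver - Arlen - Irby: 2+9+2+2+4 = 19
Jorvik - Tarn - Wendle - Irby: 2+1+8 = 11
Jorvik - Tarn - Wendle - Linby - Irby: 2+1+9+9 = 21
The minimum is 11 mi via Jorvik - Tarn - Wendle - Irby.

11 mi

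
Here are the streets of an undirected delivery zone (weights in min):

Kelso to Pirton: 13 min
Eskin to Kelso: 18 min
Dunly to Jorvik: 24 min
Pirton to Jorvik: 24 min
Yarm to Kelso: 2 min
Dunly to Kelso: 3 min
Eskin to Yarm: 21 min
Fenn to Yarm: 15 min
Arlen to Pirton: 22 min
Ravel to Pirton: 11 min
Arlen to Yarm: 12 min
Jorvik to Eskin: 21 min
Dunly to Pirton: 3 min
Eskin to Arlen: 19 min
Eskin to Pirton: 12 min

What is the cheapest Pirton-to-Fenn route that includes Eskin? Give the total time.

Best Pirton to Eskin: Pirton → Eskin costing 12
Best Eskin to Fenn: Eskin → Kelso → Yarm → Fenn costing 35
Total via Eskin: 12 + 35 = 47 min.

47 min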